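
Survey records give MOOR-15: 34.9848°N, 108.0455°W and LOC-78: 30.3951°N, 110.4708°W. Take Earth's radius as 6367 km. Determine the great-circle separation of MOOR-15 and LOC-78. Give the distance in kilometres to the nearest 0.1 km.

558.1 km

Δφ = -4.5897°,  Δλ = -2.4253°
a = sin²(Δφ/2) + cos φ₁ cos φ₂ sin²(Δλ/2) = 0.001920
c = 2·arcsin(√a) = 0.087661 rad = 5.0226°
d = R·c = 6367 × 0.087661 = 558.1 km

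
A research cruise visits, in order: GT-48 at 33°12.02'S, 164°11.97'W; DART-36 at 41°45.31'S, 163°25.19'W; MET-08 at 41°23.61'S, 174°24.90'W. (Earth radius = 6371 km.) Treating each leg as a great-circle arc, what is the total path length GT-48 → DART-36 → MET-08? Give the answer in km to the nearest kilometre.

1869 km

GT-48: φ = -33.20033°, λ = -164.19950°
DART-36: φ = -41.75517°, λ = -163.41983°
MET-08: φ = -41.39350°, λ = -174.41500°
GT-48→DART-36: c = 0.149698 rad, d = 953.73 km
DART-36→MET-08: c = 0.143602 rad, d = 914.89 km
Total = 953.73 + 914.89 = 1868.61 km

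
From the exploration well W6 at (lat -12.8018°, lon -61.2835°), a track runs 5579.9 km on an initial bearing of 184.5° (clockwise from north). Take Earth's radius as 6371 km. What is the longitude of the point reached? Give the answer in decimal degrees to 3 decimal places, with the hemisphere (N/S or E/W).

68.832°W

δ = d/R = 5579.9/6371 = 0.875828 rad
φ₂ = arcsin(sin φ₁ cos δ + cos φ₁ sin δ cos θ)
   = arcsin(-0.22158·0.64036 + 0.97514·0.76807·-0.99692) = -62.69326°
λ₂ = λ₁ + atan2(sin θ sin δ cos φ₁, cos δ − sin φ₁ sin φ₂) = -68.83175°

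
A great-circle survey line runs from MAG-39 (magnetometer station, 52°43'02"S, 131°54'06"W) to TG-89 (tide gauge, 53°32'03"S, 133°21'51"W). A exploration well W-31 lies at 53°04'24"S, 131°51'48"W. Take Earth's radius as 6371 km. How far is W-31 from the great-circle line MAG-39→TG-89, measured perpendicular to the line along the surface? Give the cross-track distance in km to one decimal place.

30.5 km

MAG-39: φ = -52.71722°, λ = -131.90167°
TG-89: φ = -53.53417°, λ = -133.36417°
W-31: φ = -53.07333°, λ = -131.86333°
δ₁₃ = central angle MAG-39→W-31 = 0.006228 rad  (haversine)
θ₁₃ = bearing MAG-39→W-31 = 176.300°,  θ₁₂ = bearing MAG-39→TG-89 = 226.466°
dₓₜ = R·arcsin(sin δ₁₃ · sin(θ₁₃ − θ₁₂)) = 6371·arcsin(0.00623·sin(-50.167°)) = -30.472 km
|dₓₜ| = 30.472 km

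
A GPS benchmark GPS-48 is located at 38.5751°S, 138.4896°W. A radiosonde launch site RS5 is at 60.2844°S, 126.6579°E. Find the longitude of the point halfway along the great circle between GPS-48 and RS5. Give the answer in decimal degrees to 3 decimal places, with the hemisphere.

172.216°W

Bx = cos φ₂ cos Δλ = -0.041931,  By = cos φ₂ sin Δλ = -0.493918
φₘ = atan2(sin φ₁ + sin φ₂, √((cos φ₁ + Bx)² + By²)) = -59.19588°
λₘ = λ₁ + atan2(By, cos φ₁ + Bx) = -172.21602°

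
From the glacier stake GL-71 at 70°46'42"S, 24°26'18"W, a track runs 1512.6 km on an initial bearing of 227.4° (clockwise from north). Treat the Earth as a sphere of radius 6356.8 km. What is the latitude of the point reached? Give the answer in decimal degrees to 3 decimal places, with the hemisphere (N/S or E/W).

GL-71: φ = -70.77833°, λ = -24.43833°
δ = d/R = 1512.6/6356.8 = 0.237950 rad
φ₂ = arcsin(sin φ₁ cos δ + cos φ₁ sin δ cos θ)
   = arcsin(-0.94425·0.97182 + 0.32922·0.23571·-0.67688) = -75.97088°
λ₂ = λ₁ + atan2(sin θ sin δ cos φ₁, cos δ − sin φ₁ sin φ₂) = -70.14217°

75.971°S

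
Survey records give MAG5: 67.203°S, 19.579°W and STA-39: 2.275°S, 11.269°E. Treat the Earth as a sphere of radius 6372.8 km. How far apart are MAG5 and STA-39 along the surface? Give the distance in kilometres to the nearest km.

7602 km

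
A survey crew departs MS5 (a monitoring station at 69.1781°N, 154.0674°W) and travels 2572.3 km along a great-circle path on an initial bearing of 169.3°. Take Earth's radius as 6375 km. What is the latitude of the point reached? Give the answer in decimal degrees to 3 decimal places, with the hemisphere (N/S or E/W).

46.260°N

δ = d/R = 2572.3/6375 = 0.403498 rad
φ₂ = arcsin(sin φ₁ cos δ + cos φ₁ sin δ cos θ)
   = arcsin(0.93469·0.91969 + 0.35546·0.39264·-0.98261) = 46.26010°
λ₂ = λ₁ + atan2(sin θ sin δ cos φ₁, cos δ − sin φ₁ sin φ₂) = -148.01488°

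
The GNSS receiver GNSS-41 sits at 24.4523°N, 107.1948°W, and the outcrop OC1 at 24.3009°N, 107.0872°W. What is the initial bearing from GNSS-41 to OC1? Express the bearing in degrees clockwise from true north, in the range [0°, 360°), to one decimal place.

Δλ = 0.1076°
y = sin Δλ · cos φ₂ = 0.001712
x = cos φ₁ sin φ₂ − sin φ₁ cos φ₂ cos Δλ = -0.002642
θ = atan2(y, x) = 147.0611° → 147.0611° (mod 360°)

147.1°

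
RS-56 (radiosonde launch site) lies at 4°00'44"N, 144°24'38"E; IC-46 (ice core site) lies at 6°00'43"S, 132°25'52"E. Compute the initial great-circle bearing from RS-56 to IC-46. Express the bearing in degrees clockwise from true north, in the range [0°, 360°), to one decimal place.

RS-56: φ = +4.01222°, λ = +144.41056°
IC-46: φ = -6.01194°, λ = +132.43111°
Δλ = -11.9794°
y = sin Δλ · cos φ₂ = -0.206419
x = cos φ₁ sin φ₂ − sin φ₁ cos φ₂ cos Δλ = -0.172548
θ = atan2(y, x) = -129.8926° → 230.1074° (mod 360°)

230.1°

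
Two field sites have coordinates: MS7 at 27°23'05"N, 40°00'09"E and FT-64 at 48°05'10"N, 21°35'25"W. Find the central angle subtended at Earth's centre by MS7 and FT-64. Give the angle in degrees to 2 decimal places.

51.36°

MS7: φ = +27.38472°, λ = +40.00250°
FT-64: φ = +48.08611°, λ = -21.59028°
Δφ = 20.7014°,  Δλ = -61.5928°
a = sin²(Δφ/2) + cos φ₁ cos φ₂ sin²(Δλ/2) = 0.187767
c = 2·arcsin(√a) = 0.896349 rad = 51.3570°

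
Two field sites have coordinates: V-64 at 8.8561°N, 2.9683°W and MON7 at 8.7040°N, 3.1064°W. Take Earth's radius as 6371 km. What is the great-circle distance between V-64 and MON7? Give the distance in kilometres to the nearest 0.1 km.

Δφ = -0.1521°,  Δλ = -0.1381°
a = sin²(Δφ/2) + cos φ₁ cos φ₂ sin²(Δλ/2) = 0.000003
c = 2·arcsin(√a) = 0.003567 rad = 0.2044°
d = R·c = 6371 × 0.003567 = 22.7 km

22.7 km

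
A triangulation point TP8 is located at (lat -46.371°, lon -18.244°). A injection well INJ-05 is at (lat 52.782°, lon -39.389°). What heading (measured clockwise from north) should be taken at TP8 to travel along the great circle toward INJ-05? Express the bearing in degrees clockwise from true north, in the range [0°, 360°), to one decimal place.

347.2°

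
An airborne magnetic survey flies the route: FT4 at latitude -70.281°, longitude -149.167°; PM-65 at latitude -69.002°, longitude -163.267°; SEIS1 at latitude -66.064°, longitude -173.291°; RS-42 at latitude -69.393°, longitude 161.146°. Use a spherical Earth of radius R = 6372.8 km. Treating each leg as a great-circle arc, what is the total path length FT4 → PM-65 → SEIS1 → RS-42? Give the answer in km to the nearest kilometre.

FT4→PM-65: c = 0.088253 rad, d = 562.42 km
PM-65→SEIS1: c = 0.084092 rad, d = 535.90 km
SEIS1→RS-42: c = 0.177237 rad, d = 1129.49 km
Total = 562.42 + 535.90 + 1129.49 = 2227.82 km

2228 km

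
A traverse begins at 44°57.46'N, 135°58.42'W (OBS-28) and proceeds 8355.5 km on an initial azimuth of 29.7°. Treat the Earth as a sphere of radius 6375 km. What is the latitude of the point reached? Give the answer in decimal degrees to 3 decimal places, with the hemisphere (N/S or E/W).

50.871°N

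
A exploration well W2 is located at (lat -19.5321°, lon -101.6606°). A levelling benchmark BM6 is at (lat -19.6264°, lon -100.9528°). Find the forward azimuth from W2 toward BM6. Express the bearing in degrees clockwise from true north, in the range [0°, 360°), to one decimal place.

Δλ = 0.7078°
y = sin Δλ · cos φ₂ = 0.011635
x = cos φ₁ sin φ₂ − sin φ₁ cos φ₂ cos Δλ = -0.001670
θ = atan2(y, x) = 98.1671° → 98.1671° (mod 360°)

98.2°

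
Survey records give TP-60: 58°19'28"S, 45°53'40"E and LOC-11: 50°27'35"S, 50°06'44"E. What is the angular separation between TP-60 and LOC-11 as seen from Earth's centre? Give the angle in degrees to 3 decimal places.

8.235°

TP-60: φ = -58.32444°, λ = +45.89444°
LOC-11: φ = -50.45972°, λ = +50.11222°
Δφ = 7.8647°,  Δλ = 4.2178°
a = sin²(Δφ/2) + cos φ₁ cos φ₂ sin²(Δλ/2) = 0.005156
c = 2·arcsin(√a) = 0.143731 rad = 8.2352°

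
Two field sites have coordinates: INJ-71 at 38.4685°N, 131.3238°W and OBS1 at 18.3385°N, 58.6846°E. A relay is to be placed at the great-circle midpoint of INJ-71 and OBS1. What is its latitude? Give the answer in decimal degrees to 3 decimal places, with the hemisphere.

76.540°N

Bx = cos φ₂ cos Δλ = -0.934769,  By = cos φ₂ sin Δλ = -0.164966
φₘ = atan2(sin φ₁ + sin φ₂, √((cos φ₁ + Bx)² + By²)) = 76.53999°
λₘ = λ₁ + atan2(By, cos φ₁ + Bx) = 96.05273°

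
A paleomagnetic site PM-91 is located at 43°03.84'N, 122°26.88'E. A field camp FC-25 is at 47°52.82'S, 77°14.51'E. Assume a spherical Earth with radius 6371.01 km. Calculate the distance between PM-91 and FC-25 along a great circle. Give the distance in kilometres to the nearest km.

11039 km

PM-91: φ = +43.06400°, λ = +122.44800°
FC-25: φ = -47.88033°, λ = +77.24183°
Δφ = -90.9443°,  Δλ = -45.2062°
a = sin²(Δφ/2) + cos φ₁ cos φ₂ sin²(Δλ/2) = 0.580623
c = 2·arcsin(√a) = 1.732749 rad = 99.2792°
d = R·c = 6371.01 × 1.732749 = 11039.4 km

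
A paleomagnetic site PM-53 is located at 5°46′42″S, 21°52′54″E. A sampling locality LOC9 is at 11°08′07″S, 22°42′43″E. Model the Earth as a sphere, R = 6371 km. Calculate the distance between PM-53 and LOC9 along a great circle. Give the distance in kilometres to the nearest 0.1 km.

602.6 km

PM-53: φ = -5.77833°, λ = +21.88167°
LOC9: φ = -11.13528°, λ = +22.71194°
Δφ = -5.3569°,  Δλ = 0.8303°
a = sin²(Δφ/2) + cos φ₁ cos φ₂ sin²(Δλ/2) = 0.002235
c = 2·arcsin(√a) = 0.094588 rad = 5.4195°
d = R·c = 6371 × 0.094588 = 602.6 km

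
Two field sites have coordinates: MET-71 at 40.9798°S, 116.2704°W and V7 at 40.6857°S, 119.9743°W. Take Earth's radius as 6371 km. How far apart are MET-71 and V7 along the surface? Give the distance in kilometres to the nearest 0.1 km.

Δφ = 0.2941°,  Δλ = -3.7039°
a = sin²(Δφ/2) + cos φ₁ cos φ₂ sin²(Δλ/2) = 0.000604
c = 2·arcsin(√a) = 0.049177 rad = 2.8176°
d = R·c = 6371 × 0.049177 = 313.3 km

313.3 km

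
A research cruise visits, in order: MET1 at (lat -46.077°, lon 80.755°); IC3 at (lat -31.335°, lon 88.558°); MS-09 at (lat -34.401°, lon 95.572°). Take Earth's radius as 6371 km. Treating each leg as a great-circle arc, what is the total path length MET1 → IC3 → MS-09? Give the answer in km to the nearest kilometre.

2510 km

MET1→IC3: c = 0.278040 rad, d = 1771.39 km
IC3→MS-09: c = 0.115871 rad, d = 738.22 km
Total = 1771.39 + 738.22 = 2509.61 km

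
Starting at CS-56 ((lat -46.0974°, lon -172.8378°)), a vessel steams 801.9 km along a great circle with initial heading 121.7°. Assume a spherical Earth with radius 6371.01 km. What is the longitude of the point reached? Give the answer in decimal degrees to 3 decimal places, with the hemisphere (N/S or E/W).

163.369°W

δ = d/R = 801.9/6371.01 = 0.125867 rad
φ₂ = arcsin(sin φ₁ cos δ + cos φ₁ sin δ cos θ)
   = arcsin(-0.72052·0.99209 + 0.69343·0.12553·-0.52547) = -49.51379°
λ₂ = λ₁ + atan2(sin θ sin δ cos φ₁, cos δ − sin φ₁ sin φ₂) = -163.36939°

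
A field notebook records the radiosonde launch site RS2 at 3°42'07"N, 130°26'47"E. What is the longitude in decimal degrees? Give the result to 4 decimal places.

130.4464°E

130° + 26′/60 + 47″/3600 = 130 + 0.43333 + 0.01306 = 130.4464°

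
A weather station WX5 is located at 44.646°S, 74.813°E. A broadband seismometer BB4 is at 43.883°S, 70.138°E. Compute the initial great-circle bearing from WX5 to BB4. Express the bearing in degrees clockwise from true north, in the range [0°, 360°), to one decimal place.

Δλ = -4.6750°
y = sin Δλ · cos φ₂ = -0.058744
x = cos φ₁ sin φ₂ − sin φ₁ cos φ₂ cos Δλ = 0.011631
θ = atan2(y, x) = -78.8003° → 281.1997° (mod 360°)

281.2°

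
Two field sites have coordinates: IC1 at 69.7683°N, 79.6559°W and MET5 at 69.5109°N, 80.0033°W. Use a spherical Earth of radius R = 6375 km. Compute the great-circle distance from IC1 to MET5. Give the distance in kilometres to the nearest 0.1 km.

31.6 km

Δφ = -0.2574°,  Δλ = -0.3474°
a = sin²(Δφ/2) + cos φ₁ cos φ₂ sin²(Δλ/2) = 0.000006
c = 2·arcsin(√a) = 0.004963 rad = 0.2844°
d = R·c = 6375 × 0.004963 = 31.6 km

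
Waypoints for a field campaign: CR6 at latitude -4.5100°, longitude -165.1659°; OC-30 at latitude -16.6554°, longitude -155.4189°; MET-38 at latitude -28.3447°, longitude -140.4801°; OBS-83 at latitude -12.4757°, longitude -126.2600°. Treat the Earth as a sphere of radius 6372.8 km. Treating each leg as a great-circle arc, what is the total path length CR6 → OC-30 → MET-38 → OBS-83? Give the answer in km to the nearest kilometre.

6028 km

CR6→OC-30: c = 0.269778 rad, d = 1719.24 km
OC-30→MET-38: c = 0.315109 rad, d = 2008.13 km
MET-38→OBS-83: c = 0.360958 rad, d = 2300.31 km
Total = 1719.24 + 2008.13 + 2300.31 = 6027.68 km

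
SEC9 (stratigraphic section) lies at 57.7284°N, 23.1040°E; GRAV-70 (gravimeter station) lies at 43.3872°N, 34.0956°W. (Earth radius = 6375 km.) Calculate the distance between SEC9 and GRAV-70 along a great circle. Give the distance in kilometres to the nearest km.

4197 km

Δφ = -14.3412°,  Δλ = -57.1996°
a = sin²(Δφ/2) + cos φ₁ cos φ₂ sin²(Δλ/2) = 0.104494
c = 2·arcsin(√a) = 0.658335 rad = 37.7198°
d = R·c = 6375 × 0.658335 = 4196.9 km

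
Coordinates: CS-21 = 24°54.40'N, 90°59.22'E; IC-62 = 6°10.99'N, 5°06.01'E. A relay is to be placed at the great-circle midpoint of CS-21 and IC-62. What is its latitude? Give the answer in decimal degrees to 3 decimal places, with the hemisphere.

20.789°N

CS-21: φ = +24.90667°, λ = +90.98700°
IC-62: φ = +6.18317°, λ = +5.10017°
Bx = cos φ₂ cos Δλ = 0.071309,  By = cos φ₂ sin Δλ = -0.991622
φₘ = atan2(sin φ₁ + sin φ₂, √((cos φ₁ + Bx)² + By²)) = 20.78940°
λₘ = λ₁ + atan2(By, cos φ₁ + Bx) = 45.59966°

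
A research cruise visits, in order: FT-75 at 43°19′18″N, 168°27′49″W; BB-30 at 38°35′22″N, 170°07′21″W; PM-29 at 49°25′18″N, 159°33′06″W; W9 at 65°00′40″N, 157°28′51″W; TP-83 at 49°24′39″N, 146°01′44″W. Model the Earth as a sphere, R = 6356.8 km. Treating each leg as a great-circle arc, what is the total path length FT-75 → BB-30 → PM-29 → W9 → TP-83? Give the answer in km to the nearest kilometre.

5598 km

FT-75: φ = +43.32167°, λ = -168.46361°
BB-30: φ = +38.58944°, λ = -170.12250°
PM-29: φ = +49.42167°, λ = -159.55167°
W9: φ = +65.01111°, λ = -157.48083°
TP-83: φ = +49.41083°, λ = -146.02889°
FT-75→BB-30: c = 0.085433 rad, d = 543.08 km
BB-30→PM-29: c = 0.230498 rad, d = 1465.23 km
PM-29→W9: c = 0.272754 rad, d = 1733.84 km
W9→TP-83: c = 0.291933 rad, d = 1855.76 km
Total = 543.08 + 1465.23 + 1733.84 + 1855.76 = 5597.91 km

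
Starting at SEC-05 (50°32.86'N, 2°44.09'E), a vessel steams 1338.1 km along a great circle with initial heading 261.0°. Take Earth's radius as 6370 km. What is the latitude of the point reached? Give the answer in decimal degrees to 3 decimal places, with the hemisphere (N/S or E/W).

SEC-05: φ = +50.54767°, λ = +2.73483°
δ = d/R = 1338.1/6370 = 0.210063 rad
φ₂ = arcsin(sin φ₁ cos δ + cos φ₁ sin δ cos θ)
   = arcsin(0.77215·0.97802 + 0.63544·0.20852·-0.15643) = 47.26093°
λ₂ = λ₁ + atan2(sin θ sin δ cos φ₁, cos δ − sin φ₁ sin φ₂) = -14.93139°

47.261°N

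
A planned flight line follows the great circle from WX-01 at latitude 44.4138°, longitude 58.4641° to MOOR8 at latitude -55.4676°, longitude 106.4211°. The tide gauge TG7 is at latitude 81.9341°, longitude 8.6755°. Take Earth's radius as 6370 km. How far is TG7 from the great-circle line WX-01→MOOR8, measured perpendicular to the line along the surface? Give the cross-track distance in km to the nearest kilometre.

1208 km

δ₁₃ = central angle WX-01→TG7 = 0.711139 rad  (haversine)
θ₁₃ = bearing WX-01→TG7 = 350.551°,  θ₁₂ = bearing WX-01→MOOR8 = 153.762°
dₓₜ = R·arcsin(sin δ₁₃ · sin(θ₁₃ − θ₁₂)) = 6370·arcsin(0.65270·sin(196.789°)) = -1208.170 km
|dₓₜ| = 1208.170 km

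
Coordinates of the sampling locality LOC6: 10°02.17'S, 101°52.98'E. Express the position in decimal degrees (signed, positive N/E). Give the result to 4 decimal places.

-10.0362°, +101.8830°

lat: 10.0362° S → -10.0362°
lon: 101.8830° E → +101.8830°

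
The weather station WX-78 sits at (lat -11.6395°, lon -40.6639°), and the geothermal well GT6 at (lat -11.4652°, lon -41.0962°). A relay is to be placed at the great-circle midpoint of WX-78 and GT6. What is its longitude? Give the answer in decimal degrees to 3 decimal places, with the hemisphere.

Bx = cos φ₂ cos Δλ = 0.980018,  By = cos φ₂ sin Δλ = -0.007394
φₘ = atan2(sin φ₁ + sin φ₂, √((cos φ₁ + Bx)² + By²)) = -11.55243°
λₘ = λ₁ + atan2(By, cos φ₁ + Bx) = -40.88012°

40.880°W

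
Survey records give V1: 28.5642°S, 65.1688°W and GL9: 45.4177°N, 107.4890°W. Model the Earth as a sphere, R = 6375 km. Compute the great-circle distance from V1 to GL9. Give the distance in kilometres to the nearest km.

9277 km

Δφ = 73.9819°,  Δλ = -42.3202°
a = sin²(Δφ/2) + cos φ₁ cos φ₂ sin²(Δλ/2) = 0.442361
c = 2·arcsin(√a) = 1.455261 rad = 83.3803°
d = R·c = 6375 × 1.455261 = 9277.3 km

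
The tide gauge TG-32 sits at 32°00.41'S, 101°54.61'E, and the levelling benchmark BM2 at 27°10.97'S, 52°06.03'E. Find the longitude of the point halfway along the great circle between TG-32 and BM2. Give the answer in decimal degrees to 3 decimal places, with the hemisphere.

TG-32: φ = -32.00683°, λ = +101.91017°
BM2: φ = -27.18283°, λ = +52.10050°
Bx = cos φ₂ cos Δλ = 0.574054,  By = cos φ₂ sin Δλ = -0.679534
φₘ = atan2(sin φ₁ + sin φ₂, √((cos φ₁ + Bx)² + By²)) = -32.05280°
λₘ = λ₁ + atan2(By, cos φ₁ + Bx) = 76.36895°

76.369°E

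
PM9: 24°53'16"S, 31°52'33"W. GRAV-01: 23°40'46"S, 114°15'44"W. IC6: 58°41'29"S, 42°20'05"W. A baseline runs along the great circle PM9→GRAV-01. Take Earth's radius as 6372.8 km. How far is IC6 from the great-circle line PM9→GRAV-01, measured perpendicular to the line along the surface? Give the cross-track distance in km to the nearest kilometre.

3326 km

PM9: φ = -24.88778°, λ = -31.87583°
GRAV-01: φ = -23.67944°, λ = -114.26222°
IC6: φ = -58.69139°, λ = -42.33472°
δ₁₃ = central angle PM9→IC6 = 0.603917 rad  (haversine)
θ₁₃ = bearing PM9→IC6 = 189.562°,  θ₁₂ = bearing PM9→GRAV-01 = 250.960°
dₓₜ = R·arcsin(sin δ₁₃ · sin(θ₁₃ − θ₁₂)) = 6372.8·arcsin(0.56787·sin(-61.398°)) = -3326.301 km
|dₓₜ| = 3326.301 km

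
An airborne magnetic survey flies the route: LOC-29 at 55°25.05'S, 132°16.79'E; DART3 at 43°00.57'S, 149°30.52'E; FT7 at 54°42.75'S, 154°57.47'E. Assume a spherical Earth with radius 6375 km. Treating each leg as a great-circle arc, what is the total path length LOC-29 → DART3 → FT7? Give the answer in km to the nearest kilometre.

LOC-29: φ = -55.41750°, λ = +132.27983°
DART3: φ = -43.00950°, λ = +149.50867°
FT7: φ = -54.71250°, λ = +154.95783°
LOC-29→DART3: c = 0.290786 rad, d = 1853.76 km
DART3→FT7: c = 0.213463 rad, d = 1360.83 km
Total = 1853.76 + 1360.83 = 3214.58 km

3215 km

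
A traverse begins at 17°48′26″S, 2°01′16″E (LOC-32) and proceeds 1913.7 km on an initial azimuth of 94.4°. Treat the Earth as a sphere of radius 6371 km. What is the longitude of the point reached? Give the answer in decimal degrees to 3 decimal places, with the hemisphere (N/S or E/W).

20.122°E

LOC-32: φ = -17.80722°, λ = +2.02111°
δ = d/R = 1913.7/6371 = 0.300377 rad
φ₂ = arcsin(sin φ₁ cos δ + cos φ₁ sin δ cos θ)
   = arcsin(-0.30582·0.95523 + 0.95209·0.29588·-0.07672) = -18.28444°
λ₂ = λ₁ + atan2(sin θ sin δ cos φ₁, cos δ − sin φ₁ sin φ₂) = 20.12222°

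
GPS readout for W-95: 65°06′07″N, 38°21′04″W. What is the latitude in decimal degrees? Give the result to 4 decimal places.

65.1019°N

65° + 6′/60 + 7″/3600 = 65 + 0.10000 + 0.00194 = 65.1019°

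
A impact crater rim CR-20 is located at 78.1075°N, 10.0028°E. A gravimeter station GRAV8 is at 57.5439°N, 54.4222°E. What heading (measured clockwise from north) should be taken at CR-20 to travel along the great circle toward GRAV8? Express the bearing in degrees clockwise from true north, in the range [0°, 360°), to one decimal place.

Δλ = 44.4194°
y = sin Δλ · cos φ₂ = 0.375606
x = cos φ₁ sin φ₂ − sin φ₁ cos φ₂ cos Δλ = -0.201182
θ = atan2(y, x) = 118.1744° → 118.1744° (mod 360°)

118.2°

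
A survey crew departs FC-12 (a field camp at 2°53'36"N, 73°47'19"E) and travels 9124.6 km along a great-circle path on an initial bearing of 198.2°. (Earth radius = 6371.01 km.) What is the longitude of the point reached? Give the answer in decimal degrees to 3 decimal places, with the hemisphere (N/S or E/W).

14.733°E

FC-12: φ = +2.89333°, λ = +73.78861°
δ = d/R = 9124.6/6371.01 = 1.432206 rad
φ₂ = arcsin(sin φ₁ cos δ + cos φ₁ sin δ cos θ)
   = arcsin(0.05048·0.13815 + 0.99873·0.99041·-0.94997) = -68.85824°
λ₂ = λ₁ + atan2(sin θ sin δ cos φ₁, cos δ − sin φ₁ sin φ₂) = 14.73308°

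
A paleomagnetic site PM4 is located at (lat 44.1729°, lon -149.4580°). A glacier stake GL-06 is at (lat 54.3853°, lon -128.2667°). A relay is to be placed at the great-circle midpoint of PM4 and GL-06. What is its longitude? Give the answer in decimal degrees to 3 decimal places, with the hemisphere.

139.975°W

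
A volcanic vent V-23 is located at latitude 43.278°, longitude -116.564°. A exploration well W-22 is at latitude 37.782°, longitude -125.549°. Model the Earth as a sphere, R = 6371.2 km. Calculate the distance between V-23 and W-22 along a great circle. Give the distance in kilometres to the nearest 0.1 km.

Δφ = -5.4960°,  Δλ = -8.9850°
a = sin²(Δφ/2) + cos φ₁ cos φ₂ sin²(Δλ/2) = 0.005829
c = 2·arcsin(√a) = 0.152843 rad = 8.7572°
d = R·c = 6371.2 × 0.152843 = 973.8 km

973.8 km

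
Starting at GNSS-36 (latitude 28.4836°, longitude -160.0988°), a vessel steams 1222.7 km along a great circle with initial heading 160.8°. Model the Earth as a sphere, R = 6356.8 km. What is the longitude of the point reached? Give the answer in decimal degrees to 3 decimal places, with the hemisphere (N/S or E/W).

156.308°W

δ = d/R = 1222.7/6356.8 = 0.192345 rad
φ₂ = arcsin(sin φ₁ cos δ + cos φ₁ sin δ cos θ)
   = arcsin(0.47691·0.98156 + 0.87895·0.19116·-0.94438) = 18.02527°
λ₂ = λ₁ + atan2(sin θ sin δ cos φ₁, cos δ − sin φ₁ sin φ₂) = -156.30813°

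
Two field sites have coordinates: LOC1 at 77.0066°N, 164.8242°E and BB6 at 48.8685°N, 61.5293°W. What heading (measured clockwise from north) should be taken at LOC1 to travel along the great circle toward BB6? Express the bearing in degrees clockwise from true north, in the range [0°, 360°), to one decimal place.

37.9°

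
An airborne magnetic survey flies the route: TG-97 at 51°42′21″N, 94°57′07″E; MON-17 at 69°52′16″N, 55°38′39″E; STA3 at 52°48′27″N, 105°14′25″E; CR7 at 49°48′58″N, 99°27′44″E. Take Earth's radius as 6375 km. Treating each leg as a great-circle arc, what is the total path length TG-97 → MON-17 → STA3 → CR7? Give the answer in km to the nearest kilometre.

TG-97: φ = +51.70583°, λ = +94.95194°
MON-17: φ = +69.87111°, λ = +55.64417°
STA3: φ = +52.80750°, λ = +105.24028°
CR7: φ = +49.81611°, λ = +99.46222°
TG-97→MON-17: c = 0.446620 rad, d = 2847.20 km
MON-17→STA3: c = 0.489028 rad, d = 3117.55 km
STA3→CR7: c = 0.081807 rad, d = 521.52 km
Total = 2847.20 + 3117.55 + 521.52 = 6486.27 km

6486 km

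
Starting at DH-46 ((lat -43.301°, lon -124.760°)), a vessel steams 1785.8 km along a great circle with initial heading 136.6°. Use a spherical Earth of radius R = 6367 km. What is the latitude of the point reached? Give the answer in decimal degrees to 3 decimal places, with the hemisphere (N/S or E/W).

53.649°S

δ = d/R = 1785.8/6367 = 0.280477 rad
φ₂ = arcsin(sin φ₁ cos δ + cos φ₁ sin δ cos θ)
   = arcsin(-0.68583·0.96092 + 0.72776·0.27681·-0.72657) = -53.64919°
λ₂ = λ₁ + atan2(sin θ sin δ cos φ₁, cos δ − sin φ₁ sin φ₂) = -106.04371°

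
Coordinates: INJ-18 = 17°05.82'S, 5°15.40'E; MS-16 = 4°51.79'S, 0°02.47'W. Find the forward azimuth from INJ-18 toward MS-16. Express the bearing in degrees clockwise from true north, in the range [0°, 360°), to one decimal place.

336.4°

INJ-18: φ = -17.09700°, λ = +5.25667°
MS-16: φ = -4.86317°, λ = -0.04117°
Δλ = -5.2978°
y = sin Δλ · cos φ₂ = -0.092001
x = cos φ₁ sin φ₂ − sin φ₁ cos φ₂ cos Δλ = 0.210651
θ = atan2(y, x) = -23.5930° → 336.4070° (mod 360°)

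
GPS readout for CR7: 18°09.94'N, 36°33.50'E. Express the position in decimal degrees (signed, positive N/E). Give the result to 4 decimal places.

+18.1657°, +36.5583°

lat: 18.1657° N → +18.1657°
lon: 36.5583° E → +36.5583°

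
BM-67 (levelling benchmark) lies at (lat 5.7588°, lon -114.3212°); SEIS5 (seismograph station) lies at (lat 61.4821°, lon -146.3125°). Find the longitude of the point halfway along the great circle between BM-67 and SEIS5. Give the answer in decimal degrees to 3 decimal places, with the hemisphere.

124.563°W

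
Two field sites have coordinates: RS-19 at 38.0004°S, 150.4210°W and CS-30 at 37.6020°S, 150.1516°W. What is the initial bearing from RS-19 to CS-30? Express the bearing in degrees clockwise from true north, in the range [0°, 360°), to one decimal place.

Δλ = 0.2694°
y = sin Δλ · cos φ₂ = 0.003725
x = cos φ₁ sin φ₂ − sin φ₁ cos φ₂ cos Δλ = 0.006948
θ = atan2(y, x) = 28.1982° → 28.1982° (mod 360°)

28.2°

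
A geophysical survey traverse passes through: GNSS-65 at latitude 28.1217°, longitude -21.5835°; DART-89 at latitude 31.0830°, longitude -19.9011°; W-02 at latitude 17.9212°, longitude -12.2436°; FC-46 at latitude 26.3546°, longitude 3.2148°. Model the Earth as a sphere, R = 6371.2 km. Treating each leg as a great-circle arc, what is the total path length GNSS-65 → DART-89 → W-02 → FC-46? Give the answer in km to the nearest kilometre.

GNSS-65→DART-89: c = 0.057644 rad, d = 367.26 km
DART-89→W-02: c = 0.259711 rad, d = 1654.67 km
W-02→FC-46: c = 0.289650 rad, d = 1845.42 km
Total = 367.26 + 1654.67 + 1845.42 = 3867.35 km

3867 km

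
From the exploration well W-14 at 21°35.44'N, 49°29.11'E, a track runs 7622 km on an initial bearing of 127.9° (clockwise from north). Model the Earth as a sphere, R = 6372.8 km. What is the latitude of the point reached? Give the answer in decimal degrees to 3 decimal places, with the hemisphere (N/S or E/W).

W-14: φ = +21.59067°, λ = +49.48517°
δ = d/R = 7622/6372.8 = 1.196021 rad
φ₂ = arcsin(sin φ₁ cos δ + cos φ₁ sin δ cos θ)
   = arcsin(0.36797·0.36606 + 0.92984·0.93059·-0.61429) = -23.38059°
λ₂ = λ₁ + atan2(sin θ sin δ cos φ₁, cos δ − sin φ₁ sin φ₂) = 102.61551°

23.381°S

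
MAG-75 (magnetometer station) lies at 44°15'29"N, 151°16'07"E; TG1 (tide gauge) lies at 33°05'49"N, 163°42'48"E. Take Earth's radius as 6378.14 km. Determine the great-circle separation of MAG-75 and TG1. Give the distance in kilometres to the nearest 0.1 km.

1643.4 km

MAG-75: φ = +44.25806°, λ = +151.26861°
TG1: φ = +33.09694°, λ = +163.71333°
Δφ = -11.1611°,  Δλ = 12.4447°
a = sin²(Δφ/2) + cos φ₁ cos φ₂ sin²(Δλ/2) = 0.016505
c = 2·arcsin(√a) = 0.257658 rad = 14.7627°
d = R·c = 6378.14 × 0.257658 = 1643.4 km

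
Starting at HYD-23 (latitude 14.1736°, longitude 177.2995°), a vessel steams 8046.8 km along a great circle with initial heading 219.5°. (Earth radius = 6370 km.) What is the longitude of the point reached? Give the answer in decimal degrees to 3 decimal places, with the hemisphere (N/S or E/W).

125.297°E

δ = d/R = 8046.8/6370 = 1.263234 rad
φ₂ = arcsin(sin φ₁ cos δ + cos φ₁ sin δ cos θ)
   = arcsin(0.24486·0.30274 + 0.96956·0.95307·-0.77162) = -39.70985°
λ₂ = λ₁ + atan2(sin θ sin δ cos φ₁, cos δ − sin φ₁ sin φ₂) = 125.29693°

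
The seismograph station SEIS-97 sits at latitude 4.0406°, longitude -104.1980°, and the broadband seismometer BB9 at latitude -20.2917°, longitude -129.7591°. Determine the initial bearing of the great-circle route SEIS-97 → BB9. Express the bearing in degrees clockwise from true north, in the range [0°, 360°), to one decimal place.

224.9°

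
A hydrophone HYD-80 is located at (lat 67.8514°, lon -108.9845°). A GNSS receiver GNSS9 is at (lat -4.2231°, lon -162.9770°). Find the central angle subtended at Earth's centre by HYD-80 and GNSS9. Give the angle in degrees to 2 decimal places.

Δφ = -72.0745°,  Δλ = -53.9925°
a = sin²(Δφ/2) + cos φ₁ cos φ₂ sin²(Δλ/2) = 0.423584
c = 2·arcsin(√a) = 1.417362 rad = 81.2089°

81.21°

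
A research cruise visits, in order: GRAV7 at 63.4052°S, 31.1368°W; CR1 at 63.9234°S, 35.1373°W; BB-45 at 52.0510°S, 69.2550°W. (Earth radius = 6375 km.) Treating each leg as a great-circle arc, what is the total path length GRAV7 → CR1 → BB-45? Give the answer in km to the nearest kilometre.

2569 km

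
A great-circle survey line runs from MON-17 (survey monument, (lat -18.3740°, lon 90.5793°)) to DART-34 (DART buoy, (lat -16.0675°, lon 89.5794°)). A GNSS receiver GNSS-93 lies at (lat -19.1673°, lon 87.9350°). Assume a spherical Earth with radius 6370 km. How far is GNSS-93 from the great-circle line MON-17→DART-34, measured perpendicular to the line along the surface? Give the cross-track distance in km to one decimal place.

δ₁₃ = central angle MON-17→GNSS-93 = 0.045837 rad  (haversine)
θ₁₃ = bearing MON-17→GNSS-93 = 251.996°,  θ₁₂ = bearing MON-17→DART-34 = 337.357°
dₓₜ = R·arcsin(sin δ₁₃ · sin(θ₁₃ − θ₁₂)) = 6370·arcsin(0.04582·sin(-85.360°)) = -291.027 km
|dₓₜ| = 291.027 km

291.0 km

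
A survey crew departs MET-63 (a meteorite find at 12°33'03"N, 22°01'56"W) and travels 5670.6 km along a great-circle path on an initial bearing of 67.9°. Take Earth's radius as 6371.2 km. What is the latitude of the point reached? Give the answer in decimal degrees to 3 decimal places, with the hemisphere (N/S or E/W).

24.970°N

MET-63: φ = +12.55083°, λ = -22.03222°
δ = d/R = 5670.6/6371.2 = 0.890036 rad
φ₂ = arcsin(sin φ₁ cos δ + cos φ₁ sin δ cos θ)
   = arcsin(0.21731·0.62938 + 0.97610·0.77709·0.37622) = 24.97003°
λ₂ = λ₁ + atan2(sin θ sin δ cos φ₁, cos δ − sin φ₁ sin φ₂) = 30.55121°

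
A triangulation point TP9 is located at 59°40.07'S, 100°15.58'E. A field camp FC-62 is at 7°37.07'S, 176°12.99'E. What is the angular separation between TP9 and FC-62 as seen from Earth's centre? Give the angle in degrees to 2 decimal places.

76.36°

TP9: φ = -59.66783°, λ = +100.25967°
FC-62: φ = -7.61783°, λ = +176.21650°
Δφ = 52.0500°,  Δλ = 75.9568°
a = sin²(Δφ/2) + cos φ₁ cos φ₂ sin²(Δλ/2) = 0.382060
c = 2·arcsin(√a) = 1.332673 rad = 76.3565°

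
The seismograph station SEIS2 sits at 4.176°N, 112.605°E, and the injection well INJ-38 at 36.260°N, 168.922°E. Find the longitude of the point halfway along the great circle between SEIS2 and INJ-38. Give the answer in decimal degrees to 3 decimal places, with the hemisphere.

Bx = cos φ₂ cos Δλ = 0.447195,  By = cos φ₂ sin Δλ = 0.670972
φₘ = atan2(sin φ₁ + sin φ₂, √((cos φ₁ + Bx)² + By²)) = 22.63883°
λₘ = λ₁ + atan2(By, cos φ₁ + Bx) = 137.51931°

137.519°E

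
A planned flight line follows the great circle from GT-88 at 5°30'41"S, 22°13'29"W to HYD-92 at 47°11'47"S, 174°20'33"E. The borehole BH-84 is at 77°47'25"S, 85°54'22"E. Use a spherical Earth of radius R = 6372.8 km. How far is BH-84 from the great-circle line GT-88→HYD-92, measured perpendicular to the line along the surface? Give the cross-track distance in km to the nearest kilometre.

GT-88: φ = -5.51139°, λ = -22.22472°
HYD-92: φ = -47.19639°, λ = +174.34250°
BH-84: φ = -77.79028°, λ = +85.90611°
δ₁₃ = central angle GT-88→BH-84 = 1.542431 rad  (haversine)
θ₁₃ = bearing GT-88→BH-84 = 168.400°,  θ₁₂ = bearing GT-88→HYD-92 = 193.732°
dₓₜ = R·arcsin(sin δ₁₃ · sin(θ₁₃ − θ₁₂)) = 6372.8·arcsin(0.99960·sin(-25.332°)) = -2816.362 km
|dₓₜ| = 2816.362 km

2816 km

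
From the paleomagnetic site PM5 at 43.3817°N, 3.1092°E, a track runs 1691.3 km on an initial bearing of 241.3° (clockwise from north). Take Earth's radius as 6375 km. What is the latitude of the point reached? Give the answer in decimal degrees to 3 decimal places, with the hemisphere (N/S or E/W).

δ = d/R = 1691.3/6375 = 0.265302 rad
φ₂ = arcsin(sin φ₁ cos δ + cos φ₁ sin δ cos θ)
   = arcsin(0.68686·0.96501 + 0.72679·0.26220·-0.48022) = 34.84166°
λ₂ = λ₁ + atan2(sin θ sin δ cos φ₁, cos δ − sin φ₁ sin φ₂) = -13.16430°

34.842°N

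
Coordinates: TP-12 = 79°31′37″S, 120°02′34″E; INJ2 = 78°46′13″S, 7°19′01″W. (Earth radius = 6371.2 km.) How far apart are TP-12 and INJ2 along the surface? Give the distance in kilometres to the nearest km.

2161 km

TP-12: φ = -79.52694°, λ = +120.04278°
INJ2: φ = -78.77028°, λ = -7.31694°
Δφ = 0.7567°,  Δλ = -127.3597°
a = sin²(Δφ/2) + cos φ₁ cos φ₂ sin²(Δλ/2) = 0.028484
c = 2·arcsin(√a) = 0.339165 rad = 19.4327°
d = R·c = 6371.2 × 0.339165 = 2160.9 km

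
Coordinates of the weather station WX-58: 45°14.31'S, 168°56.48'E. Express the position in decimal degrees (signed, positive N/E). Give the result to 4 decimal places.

-45.2385°, +168.9413°

lat: 45.2385° S → -45.2385°
lon: 168.9413° E → +168.9413°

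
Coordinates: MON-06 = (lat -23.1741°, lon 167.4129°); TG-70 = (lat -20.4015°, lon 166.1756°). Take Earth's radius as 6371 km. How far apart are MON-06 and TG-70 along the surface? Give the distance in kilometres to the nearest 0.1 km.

Δφ = 2.7726°,  Δλ = -1.2373°
a = sin²(Δφ/2) + cos φ₁ cos φ₂ sin²(Δλ/2) = 0.000686
c = 2·arcsin(√a) = 0.052380 rad = 3.0012°
d = R·c = 6371 × 0.052380 = 333.7 km

333.7 km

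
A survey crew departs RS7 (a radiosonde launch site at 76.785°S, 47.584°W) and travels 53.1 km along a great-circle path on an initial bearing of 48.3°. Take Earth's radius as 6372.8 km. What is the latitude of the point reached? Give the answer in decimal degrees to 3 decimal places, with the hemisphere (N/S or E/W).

δ = d/R = 53.1/6372.8 = 0.008332 rad
φ₂ = arcsin(sin φ₁ cos δ + cos φ₁ sin δ cos θ)
   = arcsin(-0.97352·0.99997 + 0.22861·0.00833·0.66523) = -76.46281°
λ₂ = λ₁ + atan2(sin θ sin δ cos φ₁, cos δ − sin φ₁ sin φ₂) = -46.06105°

76.463°S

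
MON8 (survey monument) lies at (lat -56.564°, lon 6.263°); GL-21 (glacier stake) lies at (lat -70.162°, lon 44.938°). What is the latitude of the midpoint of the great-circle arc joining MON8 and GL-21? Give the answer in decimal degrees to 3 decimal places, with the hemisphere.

64.596°S

Bx = cos φ₂ cos Δλ = 0.264941,  By = cos φ₂ sin Δλ = 0.212068
φₘ = atan2(sin φ₁ + sin φ₂, √((cos φ₁ + Bx)² + By²)) = -64.59611°
λₘ = λ₁ + atan2(By, cos φ₁ + Bx) = 20.83208°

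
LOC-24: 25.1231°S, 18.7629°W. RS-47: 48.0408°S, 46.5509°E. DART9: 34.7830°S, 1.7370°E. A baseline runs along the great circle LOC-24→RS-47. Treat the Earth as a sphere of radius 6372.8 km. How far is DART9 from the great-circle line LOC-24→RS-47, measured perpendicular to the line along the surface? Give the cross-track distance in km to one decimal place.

342.6 km

δ₁₃ = central angle LOC-24→DART9 = 0.351870 rad  (haversine)
θ₁₃ = bearing LOC-24→DART9 = 123.431°,  θ₁₂ = bearing LOC-24→RS-47 = 132.400°
dₓₜ = R·arcsin(sin δ₁₃ · sin(θ₁₃ − θ₁₂)) = 6372.8·arcsin(0.34465·sin(-8.969°)) = -342.573 km
|dₓₜ| = 342.573 km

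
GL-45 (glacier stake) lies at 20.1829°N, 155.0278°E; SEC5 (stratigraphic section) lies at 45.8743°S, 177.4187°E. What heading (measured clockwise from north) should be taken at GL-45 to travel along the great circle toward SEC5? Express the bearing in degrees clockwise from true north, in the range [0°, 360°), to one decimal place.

Δλ = 22.3909°
y = sin Δλ · cos φ₂ = 0.265212
x = cos φ₁ sin φ₂ − sin φ₁ cos φ₂ cos Δλ = -0.895841
θ = atan2(y, x) = 163.5087° → 163.5087° (mod 360°)

163.5°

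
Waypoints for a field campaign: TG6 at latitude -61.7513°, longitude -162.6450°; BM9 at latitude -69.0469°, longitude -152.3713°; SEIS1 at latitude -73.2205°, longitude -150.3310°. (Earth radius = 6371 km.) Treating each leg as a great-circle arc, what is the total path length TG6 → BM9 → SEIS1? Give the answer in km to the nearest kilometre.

1407 km

TG6→BM9: c = 0.147166 rad, d = 937.60 km
BM9→SEIS1: c = 0.073737 rad, d = 469.78 km
Total = 937.60 + 469.78 = 1407.37 km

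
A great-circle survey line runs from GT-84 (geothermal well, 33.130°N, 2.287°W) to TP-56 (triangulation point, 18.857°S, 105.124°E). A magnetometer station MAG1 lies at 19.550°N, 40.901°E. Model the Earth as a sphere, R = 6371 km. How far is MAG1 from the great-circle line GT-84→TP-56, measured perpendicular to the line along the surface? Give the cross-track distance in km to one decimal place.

79.0 km

δ₁₃ = central angle GT-84→MAG1 = 0.710140 rad  (haversine)
θ₁₃ = bearing GT-84→MAG1 = 98.404°,  θ₁₂ = bearing GT-84→TP-56 = 97.314°
dₓₜ = R·arcsin(sin δ₁₃ · sin(θ₁₃ − θ₁₂)) = 6371·arcsin(0.65194·sin(1.090°)) = 79.013 km
|dₓₜ| = 79.013 km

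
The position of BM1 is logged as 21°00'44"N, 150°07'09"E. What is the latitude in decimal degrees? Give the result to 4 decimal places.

21° + 0′/60 + 44″/3600 = 21 + 0.00000 + 0.01222 = 21.0122°

21.0122°N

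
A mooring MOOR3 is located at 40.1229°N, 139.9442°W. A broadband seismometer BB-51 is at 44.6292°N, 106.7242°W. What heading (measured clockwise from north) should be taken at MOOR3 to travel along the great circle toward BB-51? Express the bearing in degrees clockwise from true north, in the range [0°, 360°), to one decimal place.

68.5°

Δλ = 33.2200°
y = sin Δλ · cos φ₂ = 0.389891
x = cos φ₁ sin φ₂ − sin φ₁ cos φ₂ cos Δλ = 0.153520
θ = atan2(y, x) = 68.5080° → 68.5080° (mod 360°)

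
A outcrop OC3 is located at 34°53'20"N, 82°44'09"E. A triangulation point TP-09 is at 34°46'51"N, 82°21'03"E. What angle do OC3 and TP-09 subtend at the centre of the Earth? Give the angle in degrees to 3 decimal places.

OC3: φ = +34.88889°, λ = +82.73583°
TP-09: φ = +34.78083°, λ = +82.35083°
Δφ = -0.1081°,  Δλ = -0.3850°
a = sin²(Δφ/2) + cos φ₁ cos φ₂ sin²(Δλ/2) = 0.000008
c = 2·arcsin(√a) = 0.005829 rad = 0.3340°

0.334°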